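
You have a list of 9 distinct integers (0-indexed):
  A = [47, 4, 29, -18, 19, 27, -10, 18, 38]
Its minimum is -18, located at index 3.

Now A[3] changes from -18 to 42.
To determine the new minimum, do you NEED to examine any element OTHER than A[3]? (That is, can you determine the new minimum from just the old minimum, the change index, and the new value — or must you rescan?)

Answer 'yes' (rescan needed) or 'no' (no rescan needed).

Old min = -18 at index 3
Change at index 3: -18 -> 42
Index 3 WAS the min and new value 42 > old min -18. Must rescan other elements to find the new min.
Needs rescan: yes

Answer: yes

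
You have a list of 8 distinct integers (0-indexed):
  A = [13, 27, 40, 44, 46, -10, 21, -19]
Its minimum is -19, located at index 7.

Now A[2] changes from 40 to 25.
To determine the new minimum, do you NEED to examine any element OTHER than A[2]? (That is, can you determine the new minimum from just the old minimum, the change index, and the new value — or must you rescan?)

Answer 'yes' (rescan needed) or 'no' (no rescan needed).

Old min = -19 at index 7
Change at index 2: 40 -> 25
Index 2 was NOT the min. New min = min(-19, 25). No rescan of other elements needed.
Needs rescan: no

Answer: no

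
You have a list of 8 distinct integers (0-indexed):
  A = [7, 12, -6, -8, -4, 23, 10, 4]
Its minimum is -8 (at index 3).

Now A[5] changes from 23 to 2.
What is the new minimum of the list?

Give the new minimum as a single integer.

Answer: -8

Derivation:
Old min = -8 (at index 3)
Change: A[5] 23 -> 2
Changed element was NOT the old min.
  New min = min(old_min, new_val) = min(-8, 2) = -8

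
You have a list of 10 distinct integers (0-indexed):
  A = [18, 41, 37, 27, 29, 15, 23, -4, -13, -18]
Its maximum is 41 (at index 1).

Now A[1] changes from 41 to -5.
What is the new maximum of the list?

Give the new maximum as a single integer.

Answer: 37

Derivation:
Old max = 41 (at index 1)
Change: A[1] 41 -> -5
Changed element WAS the max -> may need rescan.
  Max of remaining elements: 37
  New max = max(-5, 37) = 37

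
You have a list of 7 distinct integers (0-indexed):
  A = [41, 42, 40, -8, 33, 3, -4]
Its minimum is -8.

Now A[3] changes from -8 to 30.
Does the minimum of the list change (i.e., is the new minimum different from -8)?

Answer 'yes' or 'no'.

Answer: yes

Derivation:
Old min = -8
Change: A[3] -8 -> 30
Changed element was the min; new min must be rechecked.
New min = -4; changed? yes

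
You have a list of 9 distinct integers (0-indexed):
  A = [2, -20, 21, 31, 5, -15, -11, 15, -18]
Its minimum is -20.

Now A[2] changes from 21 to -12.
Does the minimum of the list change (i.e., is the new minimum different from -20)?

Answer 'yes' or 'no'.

Old min = -20
Change: A[2] 21 -> -12
Changed element was NOT the min; min changes only if -12 < -20.
New min = -20; changed? no

Answer: no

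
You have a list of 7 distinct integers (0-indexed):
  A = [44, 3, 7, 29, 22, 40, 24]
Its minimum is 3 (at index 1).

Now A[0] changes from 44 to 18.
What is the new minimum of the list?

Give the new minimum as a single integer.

Answer: 3

Derivation:
Old min = 3 (at index 1)
Change: A[0] 44 -> 18
Changed element was NOT the old min.
  New min = min(old_min, new_val) = min(3, 18) = 3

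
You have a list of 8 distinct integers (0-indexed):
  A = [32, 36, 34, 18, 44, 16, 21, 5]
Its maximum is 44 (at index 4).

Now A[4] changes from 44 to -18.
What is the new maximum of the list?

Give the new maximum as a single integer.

Old max = 44 (at index 4)
Change: A[4] 44 -> -18
Changed element WAS the max -> may need rescan.
  Max of remaining elements: 36
  New max = max(-18, 36) = 36

Answer: 36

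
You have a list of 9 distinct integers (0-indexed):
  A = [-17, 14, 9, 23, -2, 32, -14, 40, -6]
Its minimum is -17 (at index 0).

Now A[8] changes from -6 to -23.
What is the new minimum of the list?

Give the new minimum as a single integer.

Old min = -17 (at index 0)
Change: A[8] -6 -> -23
Changed element was NOT the old min.
  New min = min(old_min, new_val) = min(-17, -23) = -23

Answer: -23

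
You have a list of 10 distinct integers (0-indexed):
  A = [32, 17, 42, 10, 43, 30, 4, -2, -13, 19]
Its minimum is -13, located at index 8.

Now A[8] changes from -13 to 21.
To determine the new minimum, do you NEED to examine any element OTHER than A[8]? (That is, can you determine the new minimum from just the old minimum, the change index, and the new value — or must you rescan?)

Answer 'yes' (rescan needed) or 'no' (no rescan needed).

Old min = -13 at index 8
Change at index 8: -13 -> 21
Index 8 WAS the min and new value 21 > old min -13. Must rescan other elements to find the new min.
Needs rescan: yes

Answer: yes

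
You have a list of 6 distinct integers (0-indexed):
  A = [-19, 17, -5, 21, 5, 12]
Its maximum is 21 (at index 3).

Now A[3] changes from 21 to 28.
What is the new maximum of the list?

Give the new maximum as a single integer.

Answer: 28

Derivation:
Old max = 21 (at index 3)
Change: A[3] 21 -> 28
Changed element WAS the max -> may need rescan.
  Max of remaining elements: 17
  New max = max(28, 17) = 28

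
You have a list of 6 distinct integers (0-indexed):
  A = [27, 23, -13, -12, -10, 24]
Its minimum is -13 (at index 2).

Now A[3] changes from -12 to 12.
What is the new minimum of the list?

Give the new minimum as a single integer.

Answer: -13

Derivation:
Old min = -13 (at index 2)
Change: A[3] -12 -> 12
Changed element was NOT the old min.
  New min = min(old_min, new_val) = min(-13, 12) = -13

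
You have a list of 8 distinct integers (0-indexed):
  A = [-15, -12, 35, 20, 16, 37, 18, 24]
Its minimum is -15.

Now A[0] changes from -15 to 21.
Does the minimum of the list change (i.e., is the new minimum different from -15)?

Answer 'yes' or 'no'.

Answer: yes

Derivation:
Old min = -15
Change: A[0] -15 -> 21
Changed element was the min; new min must be rechecked.
New min = -12; changed? yes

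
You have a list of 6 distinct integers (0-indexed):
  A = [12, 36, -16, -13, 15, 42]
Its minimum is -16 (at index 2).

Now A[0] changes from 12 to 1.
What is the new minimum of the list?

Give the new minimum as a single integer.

Old min = -16 (at index 2)
Change: A[0] 12 -> 1
Changed element was NOT the old min.
  New min = min(old_min, new_val) = min(-16, 1) = -16

Answer: -16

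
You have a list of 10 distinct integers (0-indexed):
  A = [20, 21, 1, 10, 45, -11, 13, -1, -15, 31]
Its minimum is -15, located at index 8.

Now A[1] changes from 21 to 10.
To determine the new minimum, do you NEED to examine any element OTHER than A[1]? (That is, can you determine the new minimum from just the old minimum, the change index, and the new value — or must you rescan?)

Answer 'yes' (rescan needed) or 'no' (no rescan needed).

Old min = -15 at index 8
Change at index 1: 21 -> 10
Index 1 was NOT the min. New min = min(-15, 10). No rescan of other elements needed.
Needs rescan: no

Answer: no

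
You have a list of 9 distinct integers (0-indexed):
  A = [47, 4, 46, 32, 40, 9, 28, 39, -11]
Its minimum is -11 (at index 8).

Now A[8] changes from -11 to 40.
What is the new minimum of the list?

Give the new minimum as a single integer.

Old min = -11 (at index 8)
Change: A[8] -11 -> 40
Changed element WAS the min. Need to check: is 40 still <= all others?
  Min of remaining elements: 4
  New min = min(40, 4) = 4

Answer: 4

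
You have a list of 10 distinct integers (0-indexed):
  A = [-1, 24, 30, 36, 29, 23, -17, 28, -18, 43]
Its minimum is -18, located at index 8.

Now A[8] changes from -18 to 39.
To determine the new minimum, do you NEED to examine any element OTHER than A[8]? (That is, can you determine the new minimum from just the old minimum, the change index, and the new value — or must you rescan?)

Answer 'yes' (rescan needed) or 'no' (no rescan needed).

Old min = -18 at index 8
Change at index 8: -18 -> 39
Index 8 WAS the min and new value 39 > old min -18. Must rescan other elements to find the new min.
Needs rescan: yes

Answer: yes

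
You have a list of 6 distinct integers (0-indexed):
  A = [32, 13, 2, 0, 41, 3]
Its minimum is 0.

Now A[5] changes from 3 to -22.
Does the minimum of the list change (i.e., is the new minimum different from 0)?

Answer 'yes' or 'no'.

Answer: yes

Derivation:
Old min = 0
Change: A[5] 3 -> -22
Changed element was NOT the min; min changes only if -22 < 0.
New min = -22; changed? yes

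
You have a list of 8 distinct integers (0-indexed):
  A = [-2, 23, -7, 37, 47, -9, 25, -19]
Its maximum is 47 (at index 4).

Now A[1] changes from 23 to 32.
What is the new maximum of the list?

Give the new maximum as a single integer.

Answer: 47

Derivation:
Old max = 47 (at index 4)
Change: A[1] 23 -> 32
Changed element was NOT the old max.
  New max = max(old_max, new_val) = max(47, 32) = 47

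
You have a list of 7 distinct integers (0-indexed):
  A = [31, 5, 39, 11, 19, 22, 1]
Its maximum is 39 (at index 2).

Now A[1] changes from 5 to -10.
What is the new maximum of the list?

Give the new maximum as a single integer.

Old max = 39 (at index 2)
Change: A[1] 5 -> -10
Changed element was NOT the old max.
  New max = max(old_max, new_val) = max(39, -10) = 39

Answer: 39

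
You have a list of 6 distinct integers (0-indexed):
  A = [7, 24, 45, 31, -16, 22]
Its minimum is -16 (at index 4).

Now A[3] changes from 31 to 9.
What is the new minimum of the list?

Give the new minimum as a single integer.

Old min = -16 (at index 4)
Change: A[3] 31 -> 9
Changed element was NOT the old min.
  New min = min(old_min, new_val) = min(-16, 9) = -16

Answer: -16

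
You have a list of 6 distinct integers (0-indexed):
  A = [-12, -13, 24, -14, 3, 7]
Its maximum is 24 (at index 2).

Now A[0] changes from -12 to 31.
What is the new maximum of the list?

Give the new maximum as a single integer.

Answer: 31

Derivation:
Old max = 24 (at index 2)
Change: A[0] -12 -> 31
Changed element was NOT the old max.
  New max = max(old_max, new_val) = max(24, 31) = 31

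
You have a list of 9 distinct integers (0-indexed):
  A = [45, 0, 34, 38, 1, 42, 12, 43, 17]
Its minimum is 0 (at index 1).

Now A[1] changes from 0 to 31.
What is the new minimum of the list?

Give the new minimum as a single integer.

Old min = 0 (at index 1)
Change: A[1] 0 -> 31
Changed element WAS the min. Need to check: is 31 still <= all others?
  Min of remaining elements: 1
  New min = min(31, 1) = 1

Answer: 1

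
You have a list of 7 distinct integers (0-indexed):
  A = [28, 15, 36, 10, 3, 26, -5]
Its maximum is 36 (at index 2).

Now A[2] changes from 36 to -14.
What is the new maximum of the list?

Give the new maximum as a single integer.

Answer: 28

Derivation:
Old max = 36 (at index 2)
Change: A[2] 36 -> -14
Changed element WAS the max -> may need rescan.
  Max of remaining elements: 28
  New max = max(-14, 28) = 28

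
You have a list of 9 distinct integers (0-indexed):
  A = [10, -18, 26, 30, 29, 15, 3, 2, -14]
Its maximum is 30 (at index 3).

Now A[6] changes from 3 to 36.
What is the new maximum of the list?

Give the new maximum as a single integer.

Answer: 36

Derivation:
Old max = 30 (at index 3)
Change: A[6] 3 -> 36
Changed element was NOT the old max.
  New max = max(old_max, new_val) = max(30, 36) = 36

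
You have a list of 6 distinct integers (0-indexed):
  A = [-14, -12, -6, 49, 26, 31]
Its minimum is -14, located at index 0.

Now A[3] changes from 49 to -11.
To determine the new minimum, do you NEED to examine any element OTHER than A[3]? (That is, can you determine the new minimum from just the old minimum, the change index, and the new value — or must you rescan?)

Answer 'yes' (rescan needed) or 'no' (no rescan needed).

Old min = -14 at index 0
Change at index 3: 49 -> -11
Index 3 was NOT the min. New min = min(-14, -11). No rescan of other elements needed.
Needs rescan: no

Answer: no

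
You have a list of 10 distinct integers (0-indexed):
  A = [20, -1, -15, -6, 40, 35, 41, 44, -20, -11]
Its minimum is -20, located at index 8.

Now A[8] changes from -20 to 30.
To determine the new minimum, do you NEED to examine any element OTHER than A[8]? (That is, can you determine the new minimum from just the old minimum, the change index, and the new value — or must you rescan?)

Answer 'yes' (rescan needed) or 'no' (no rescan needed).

Old min = -20 at index 8
Change at index 8: -20 -> 30
Index 8 WAS the min and new value 30 > old min -20. Must rescan other elements to find the new min.
Needs rescan: yes

Answer: yes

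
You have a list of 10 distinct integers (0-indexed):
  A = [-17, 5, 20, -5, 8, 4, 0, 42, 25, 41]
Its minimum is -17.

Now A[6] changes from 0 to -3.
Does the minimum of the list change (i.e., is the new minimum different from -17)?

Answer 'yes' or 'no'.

Old min = -17
Change: A[6] 0 -> -3
Changed element was NOT the min; min changes only if -3 < -17.
New min = -17; changed? no

Answer: no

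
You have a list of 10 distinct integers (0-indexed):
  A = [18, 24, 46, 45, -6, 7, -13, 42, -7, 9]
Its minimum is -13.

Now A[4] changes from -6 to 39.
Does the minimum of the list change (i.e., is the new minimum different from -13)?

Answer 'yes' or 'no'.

Old min = -13
Change: A[4] -6 -> 39
Changed element was NOT the min; min changes only if 39 < -13.
New min = -13; changed? no

Answer: no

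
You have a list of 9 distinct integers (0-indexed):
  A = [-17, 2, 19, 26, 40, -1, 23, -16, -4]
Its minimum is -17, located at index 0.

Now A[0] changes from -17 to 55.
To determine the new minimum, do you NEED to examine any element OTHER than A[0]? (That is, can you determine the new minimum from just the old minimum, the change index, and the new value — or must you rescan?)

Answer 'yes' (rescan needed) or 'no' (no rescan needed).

Old min = -17 at index 0
Change at index 0: -17 -> 55
Index 0 WAS the min and new value 55 > old min -17. Must rescan other elements to find the new min.
Needs rescan: yes

Answer: yes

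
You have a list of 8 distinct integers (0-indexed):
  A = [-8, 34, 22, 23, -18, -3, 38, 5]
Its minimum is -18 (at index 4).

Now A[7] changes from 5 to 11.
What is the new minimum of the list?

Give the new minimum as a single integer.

Answer: -18

Derivation:
Old min = -18 (at index 4)
Change: A[7] 5 -> 11
Changed element was NOT the old min.
  New min = min(old_min, new_val) = min(-18, 11) = -18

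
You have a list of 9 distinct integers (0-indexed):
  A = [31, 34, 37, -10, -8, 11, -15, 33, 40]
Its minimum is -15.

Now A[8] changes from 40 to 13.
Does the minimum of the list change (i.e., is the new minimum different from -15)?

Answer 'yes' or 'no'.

Old min = -15
Change: A[8] 40 -> 13
Changed element was NOT the min; min changes only if 13 < -15.
New min = -15; changed? no

Answer: no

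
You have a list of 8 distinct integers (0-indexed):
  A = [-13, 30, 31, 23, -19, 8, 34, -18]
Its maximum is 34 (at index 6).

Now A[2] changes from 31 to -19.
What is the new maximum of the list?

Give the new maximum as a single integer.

Old max = 34 (at index 6)
Change: A[2] 31 -> -19
Changed element was NOT the old max.
  New max = max(old_max, new_val) = max(34, -19) = 34

Answer: 34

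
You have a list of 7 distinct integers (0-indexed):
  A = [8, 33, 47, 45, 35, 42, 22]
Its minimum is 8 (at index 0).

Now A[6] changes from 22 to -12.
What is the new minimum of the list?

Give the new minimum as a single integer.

Old min = 8 (at index 0)
Change: A[6] 22 -> -12
Changed element was NOT the old min.
  New min = min(old_min, new_val) = min(8, -12) = -12

Answer: -12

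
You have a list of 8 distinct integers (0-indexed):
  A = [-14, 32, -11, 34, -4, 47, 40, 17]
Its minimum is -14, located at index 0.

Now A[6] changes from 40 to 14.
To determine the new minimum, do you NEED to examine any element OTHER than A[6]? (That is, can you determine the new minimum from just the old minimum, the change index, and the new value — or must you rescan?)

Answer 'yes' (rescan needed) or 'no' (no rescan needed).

Old min = -14 at index 0
Change at index 6: 40 -> 14
Index 6 was NOT the min. New min = min(-14, 14). No rescan of other elements needed.
Needs rescan: no

Answer: no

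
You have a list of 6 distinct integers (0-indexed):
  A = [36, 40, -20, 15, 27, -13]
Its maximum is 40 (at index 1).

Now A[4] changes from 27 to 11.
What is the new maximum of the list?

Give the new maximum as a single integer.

Answer: 40

Derivation:
Old max = 40 (at index 1)
Change: A[4] 27 -> 11
Changed element was NOT the old max.
  New max = max(old_max, new_val) = max(40, 11) = 40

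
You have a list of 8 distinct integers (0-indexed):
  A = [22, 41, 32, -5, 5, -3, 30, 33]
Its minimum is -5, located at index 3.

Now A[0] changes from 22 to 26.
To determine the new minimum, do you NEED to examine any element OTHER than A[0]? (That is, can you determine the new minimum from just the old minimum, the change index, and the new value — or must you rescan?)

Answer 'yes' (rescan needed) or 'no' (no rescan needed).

Answer: no

Derivation:
Old min = -5 at index 3
Change at index 0: 22 -> 26
Index 0 was NOT the min. New min = min(-5, 26). No rescan of other elements needed.
Needs rescan: no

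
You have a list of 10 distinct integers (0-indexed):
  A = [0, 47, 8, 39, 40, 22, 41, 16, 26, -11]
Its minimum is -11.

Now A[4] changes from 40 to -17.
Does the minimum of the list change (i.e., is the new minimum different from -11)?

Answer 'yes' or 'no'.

Old min = -11
Change: A[4] 40 -> -17
Changed element was NOT the min; min changes only if -17 < -11.
New min = -17; changed? yes

Answer: yes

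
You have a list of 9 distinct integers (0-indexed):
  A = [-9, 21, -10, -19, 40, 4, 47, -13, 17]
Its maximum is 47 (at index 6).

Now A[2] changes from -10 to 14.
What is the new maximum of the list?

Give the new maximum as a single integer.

Answer: 47

Derivation:
Old max = 47 (at index 6)
Change: A[2] -10 -> 14
Changed element was NOT the old max.
  New max = max(old_max, new_val) = max(47, 14) = 47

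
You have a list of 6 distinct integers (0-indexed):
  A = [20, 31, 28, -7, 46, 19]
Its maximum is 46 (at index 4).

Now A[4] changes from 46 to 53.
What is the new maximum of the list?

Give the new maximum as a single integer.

Answer: 53

Derivation:
Old max = 46 (at index 4)
Change: A[4] 46 -> 53
Changed element WAS the max -> may need rescan.
  Max of remaining elements: 31
  New max = max(53, 31) = 53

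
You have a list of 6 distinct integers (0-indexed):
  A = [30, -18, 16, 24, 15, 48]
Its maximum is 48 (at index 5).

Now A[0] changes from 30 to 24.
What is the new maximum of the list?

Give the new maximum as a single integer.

Old max = 48 (at index 5)
Change: A[0] 30 -> 24
Changed element was NOT the old max.
  New max = max(old_max, new_val) = max(48, 24) = 48

Answer: 48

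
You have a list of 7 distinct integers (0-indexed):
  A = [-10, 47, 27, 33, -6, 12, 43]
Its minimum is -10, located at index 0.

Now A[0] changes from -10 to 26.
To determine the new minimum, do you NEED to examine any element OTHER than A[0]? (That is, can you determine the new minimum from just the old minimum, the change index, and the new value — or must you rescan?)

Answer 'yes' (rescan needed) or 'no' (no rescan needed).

Answer: yes

Derivation:
Old min = -10 at index 0
Change at index 0: -10 -> 26
Index 0 WAS the min and new value 26 > old min -10. Must rescan other elements to find the new min.
Needs rescan: yes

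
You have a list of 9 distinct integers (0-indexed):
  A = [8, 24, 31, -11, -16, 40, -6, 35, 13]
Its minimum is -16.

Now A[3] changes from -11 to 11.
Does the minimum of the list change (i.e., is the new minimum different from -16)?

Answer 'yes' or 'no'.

Answer: no

Derivation:
Old min = -16
Change: A[3] -11 -> 11
Changed element was NOT the min; min changes only if 11 < -16.
New min = -16; changed? no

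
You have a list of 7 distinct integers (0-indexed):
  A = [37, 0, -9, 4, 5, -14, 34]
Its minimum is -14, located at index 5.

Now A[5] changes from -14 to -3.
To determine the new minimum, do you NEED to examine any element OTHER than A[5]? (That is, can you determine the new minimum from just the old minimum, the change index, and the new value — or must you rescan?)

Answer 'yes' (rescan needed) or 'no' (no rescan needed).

Old min = -14 at index 5
Change at index 5: -14 -> -3
Index 5 WAS the min and new value -3 > old min -14. Must rescan other elements to find the new min.
Needs rescan: yes

Answer: yes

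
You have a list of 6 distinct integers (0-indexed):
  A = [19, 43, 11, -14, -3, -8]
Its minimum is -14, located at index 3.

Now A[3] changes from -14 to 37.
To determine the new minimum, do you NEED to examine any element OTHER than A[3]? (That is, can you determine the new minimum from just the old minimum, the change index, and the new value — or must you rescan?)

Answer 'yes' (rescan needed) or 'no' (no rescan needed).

Old min = -14 at index 3
Change at index 3: -14 -> 37
Index 3 WAS the min and new value 37 > old min -14. Must rescan other elements to find the new min.
Needs rescan: yes

Answer: yes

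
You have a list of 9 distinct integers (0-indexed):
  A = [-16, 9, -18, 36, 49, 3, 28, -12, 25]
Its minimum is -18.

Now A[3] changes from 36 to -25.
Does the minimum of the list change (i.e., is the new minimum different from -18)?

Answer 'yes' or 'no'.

Answer: yes

Derivation:
Old min = -18
Change: A[3] 36 -> -25
Changed element was NOT the min; min changes only if -25 < -18.
New min = -25; changed? yes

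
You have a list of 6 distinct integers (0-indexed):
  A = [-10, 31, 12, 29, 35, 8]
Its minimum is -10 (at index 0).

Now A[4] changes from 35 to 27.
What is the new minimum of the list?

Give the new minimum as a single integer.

Answer: -10

Derivation:
Old min = -10 (at index 0)
Change: A[4] 35 -> 27
Changed element was NOT the old min.
  New min = min(old_min, new_val) = min(-10, 27) = -10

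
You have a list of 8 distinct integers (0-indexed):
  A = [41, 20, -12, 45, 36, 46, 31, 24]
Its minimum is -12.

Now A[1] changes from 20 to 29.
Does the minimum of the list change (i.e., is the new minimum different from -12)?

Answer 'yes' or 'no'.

Answer: no

Derivation:
Old min = -12
Change: A[1] 20 -> 29
Changed element was NOT the min; min changes only if 29 < -12.
New min = -12; changed? no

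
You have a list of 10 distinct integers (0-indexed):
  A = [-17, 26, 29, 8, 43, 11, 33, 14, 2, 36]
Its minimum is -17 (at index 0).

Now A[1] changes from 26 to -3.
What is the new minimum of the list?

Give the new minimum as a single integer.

Old min = -17 (at index 0)
Change: A[1] 26 -> -3
Changed element was NOT the old min.
  New min = min(old_min, new_val) = min(-17, -3) = -17

Answer: -17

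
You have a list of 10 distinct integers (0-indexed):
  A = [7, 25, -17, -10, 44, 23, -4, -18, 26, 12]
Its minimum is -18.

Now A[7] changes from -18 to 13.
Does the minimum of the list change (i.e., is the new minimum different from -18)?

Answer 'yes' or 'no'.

Old min = -18
Change: A[7] -18 -> 13
Changed element was the min; new min must be rechecked.
New min = -17; changed? yes

Answer: yes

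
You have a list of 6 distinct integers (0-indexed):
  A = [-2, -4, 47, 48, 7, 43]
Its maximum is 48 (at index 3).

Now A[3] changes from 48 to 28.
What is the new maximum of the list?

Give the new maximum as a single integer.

Old max = 48 (at index 3)
Change: A[3] 48 -> 28
Changed element WAS the max -> may need rescan.
  Max of remaining elements: 47
  New max = max(28, 47) = 47

Answer: 47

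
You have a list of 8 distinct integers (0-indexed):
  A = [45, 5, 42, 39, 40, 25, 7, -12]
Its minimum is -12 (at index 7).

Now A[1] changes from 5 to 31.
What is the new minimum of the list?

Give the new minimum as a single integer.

Answer: -12

Derivation:
Old min = -12 (at index 7)
Change: A[1] 5 -> 31
Changed element was NOT the old min.
  New min = min(old_min, new_val) = min(-12, 31) = -12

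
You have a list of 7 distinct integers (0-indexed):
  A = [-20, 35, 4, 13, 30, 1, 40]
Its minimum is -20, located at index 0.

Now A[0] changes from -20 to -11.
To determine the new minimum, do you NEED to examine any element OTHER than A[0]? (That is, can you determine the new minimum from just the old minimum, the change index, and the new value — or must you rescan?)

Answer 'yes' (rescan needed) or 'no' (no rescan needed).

Answer: yes

Derivation:
Old min = -20 at index 0
Change at index 0: -20 -> -11
Index 0 WAS the min and new value -11 > old min -20. Must rescan other elements to find the new min.
Needs rescan: yes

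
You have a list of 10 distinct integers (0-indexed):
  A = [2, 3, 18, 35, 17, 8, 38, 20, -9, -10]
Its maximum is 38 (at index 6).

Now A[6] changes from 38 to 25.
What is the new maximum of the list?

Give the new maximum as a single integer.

Answer: 35

Derivation:
Old max = 38 (at index 6)
Change: A[6] 38 -> 25
Changed element WAS the max -> may need rescan.
  Max of remaining elements: 35
  New max = max(25, 35) = 35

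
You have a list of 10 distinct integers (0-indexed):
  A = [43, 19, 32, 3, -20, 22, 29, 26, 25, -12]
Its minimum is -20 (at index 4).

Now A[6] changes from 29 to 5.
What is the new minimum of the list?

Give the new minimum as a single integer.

Old min = -20 (at index 4)
Change: A[6] 29 -> 5
Changed element was NOT the old min.
  New min = min(old_min, new_val) = min(-20, 5) = -20

Answer: -20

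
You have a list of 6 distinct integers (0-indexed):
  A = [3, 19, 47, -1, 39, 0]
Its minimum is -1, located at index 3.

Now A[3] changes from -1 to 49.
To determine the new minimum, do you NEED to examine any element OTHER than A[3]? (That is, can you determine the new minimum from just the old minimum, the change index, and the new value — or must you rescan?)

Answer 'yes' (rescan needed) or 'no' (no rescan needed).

Old min = -1 at index 3
Change at index 3: -1 -> 49
Index 3 WAS the min and new value 49 > old min -1. Must rescan other elements to find the new min.
Needs rescan: yes

Answer: yes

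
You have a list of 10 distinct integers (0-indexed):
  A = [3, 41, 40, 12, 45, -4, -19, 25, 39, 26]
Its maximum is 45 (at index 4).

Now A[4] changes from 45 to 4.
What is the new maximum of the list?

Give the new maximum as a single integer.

Old max = 45 (at index 4)
Change: A[4] 45 -> 4
Changed element WAS the max -> may need rescan.
  Max of remaining elements: 41
  New max = max(4, 41) = 41

Answer: 41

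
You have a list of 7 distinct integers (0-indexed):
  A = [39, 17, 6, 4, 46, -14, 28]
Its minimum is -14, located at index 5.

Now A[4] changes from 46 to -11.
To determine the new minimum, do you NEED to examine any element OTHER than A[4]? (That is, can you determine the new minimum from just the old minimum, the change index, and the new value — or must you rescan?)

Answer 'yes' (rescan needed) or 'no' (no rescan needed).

Old min = -14 at index 5
Change at index 4: 46 -> -11
Index 4 was NOT the min. New min = min(-14, -11). No rescan of other elements needed.
Needs rescan: no

Answer: no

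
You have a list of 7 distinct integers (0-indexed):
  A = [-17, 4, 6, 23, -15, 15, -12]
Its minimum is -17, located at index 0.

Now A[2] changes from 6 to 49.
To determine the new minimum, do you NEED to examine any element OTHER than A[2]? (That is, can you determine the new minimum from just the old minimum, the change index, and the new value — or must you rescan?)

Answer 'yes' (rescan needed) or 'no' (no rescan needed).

Answer: no

Derivation:
Old min = -17 at index 0
Change at index 2: 6 -> 49
Index 2 was NOT the min. New min = min(-17, 49). No rescan of other elements needed.
Needs rescan: no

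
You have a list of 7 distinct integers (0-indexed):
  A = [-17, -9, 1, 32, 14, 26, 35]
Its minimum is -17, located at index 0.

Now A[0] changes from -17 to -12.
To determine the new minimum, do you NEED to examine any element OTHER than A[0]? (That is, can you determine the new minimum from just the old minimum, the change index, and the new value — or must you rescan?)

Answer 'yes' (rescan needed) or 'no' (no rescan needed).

Old min = -17 at index 0
Change at index 0: -17 -> -12
Index 0 WAS the min and new value -12 > old min -17. Must rescan other elements to find the new min.
Needs rescan: yes

Answer: yes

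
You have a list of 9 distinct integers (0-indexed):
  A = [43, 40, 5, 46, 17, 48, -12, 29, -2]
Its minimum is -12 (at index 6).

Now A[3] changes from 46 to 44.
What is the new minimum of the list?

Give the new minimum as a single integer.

Old min = -12 (at index 6)
Change: A[3] 46 -> 44
Changed element was NOT the old min.
  New min = min(old_min, new_val) = min(-12, 44) = -12

Answer: -12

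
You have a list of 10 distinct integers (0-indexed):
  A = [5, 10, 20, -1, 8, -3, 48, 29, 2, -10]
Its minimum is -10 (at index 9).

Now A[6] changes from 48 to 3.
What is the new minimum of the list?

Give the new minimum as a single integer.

Answer: -10

Derivation:
Old min = -10 (at index 9)
Change: A[6] 48 -> 3
Changed element was NOT the old min.
  New min = min(old_min, new_val) = min(-10, 3) = -10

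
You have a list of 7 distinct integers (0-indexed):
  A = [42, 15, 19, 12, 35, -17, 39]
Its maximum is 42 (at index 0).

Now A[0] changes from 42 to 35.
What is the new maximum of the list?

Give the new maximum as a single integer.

Old max = 42 (at index 0)
Change: A[0] 42 -> 35
Changed element WAS the max -> may need rescan.
  Max of remaining elements: 39
  New max = max(35, 39) = 39

Answer: 39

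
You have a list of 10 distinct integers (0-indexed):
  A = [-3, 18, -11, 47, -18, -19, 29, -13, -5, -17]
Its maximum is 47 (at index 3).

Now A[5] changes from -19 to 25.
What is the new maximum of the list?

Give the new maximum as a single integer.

Answer: 47

Derivation:
Old max = 47 (at index 3)
Change: A[5] -19 -> 25
Changed element was NOT the old max.
  New max = max(old_max, new_val) = max(47, 25) = 47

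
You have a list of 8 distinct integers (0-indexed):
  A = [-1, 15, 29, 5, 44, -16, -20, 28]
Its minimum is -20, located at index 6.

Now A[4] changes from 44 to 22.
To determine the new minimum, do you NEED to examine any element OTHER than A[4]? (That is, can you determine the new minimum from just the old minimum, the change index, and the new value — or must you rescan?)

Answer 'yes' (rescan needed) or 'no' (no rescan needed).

Old min = -20 at index 6
Change at index 4: 44 -> 22
Index 4 was NOT the min. New min = min(-20, 22). No rescan of other elements needed.
Needs rescan: no

Answer: no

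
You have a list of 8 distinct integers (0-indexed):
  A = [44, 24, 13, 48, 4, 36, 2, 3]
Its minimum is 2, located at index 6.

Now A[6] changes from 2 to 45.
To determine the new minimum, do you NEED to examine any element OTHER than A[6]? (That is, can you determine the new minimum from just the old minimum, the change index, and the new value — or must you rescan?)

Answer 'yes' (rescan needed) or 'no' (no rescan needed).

Answer: yes

Derivation:
Old min = 2 at index 6
Change at index 6: 2 -> 45
Index 6 WAS the min and new value 45 > old min 2. Must rescan other elements to find the new min.
Needs rescan: yes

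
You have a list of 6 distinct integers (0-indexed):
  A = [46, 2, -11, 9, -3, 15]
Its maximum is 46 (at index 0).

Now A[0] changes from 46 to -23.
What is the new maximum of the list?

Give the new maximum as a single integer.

Answer: 15

Derivation:
Old max = 46 (at index 0)
Change: A[0] 46 -> -23
Changed element WAS the max -> may need rescan.
  Max of remaining elements: 15
  New max = max(-23, 15) = 15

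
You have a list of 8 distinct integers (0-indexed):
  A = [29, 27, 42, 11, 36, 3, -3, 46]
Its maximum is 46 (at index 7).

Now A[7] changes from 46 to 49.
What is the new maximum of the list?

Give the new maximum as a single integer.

Old max = 46 (at index 7)
Change: A[7] 46 -> 49
Changed element WAS the max -> may need rescan.
  Max of remaining elements: 42
  New max = max(49, 42) = 49

Answer: 49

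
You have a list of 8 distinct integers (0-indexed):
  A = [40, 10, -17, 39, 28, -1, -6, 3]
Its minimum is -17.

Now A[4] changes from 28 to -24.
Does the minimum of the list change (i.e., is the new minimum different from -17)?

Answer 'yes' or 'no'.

Answer: yes

Derivation:
Old min = -17
Change: A[4] 28 -> -24
Changed element was NOT the min; min changes only if -24 < -17.
New min = -24; changed? yes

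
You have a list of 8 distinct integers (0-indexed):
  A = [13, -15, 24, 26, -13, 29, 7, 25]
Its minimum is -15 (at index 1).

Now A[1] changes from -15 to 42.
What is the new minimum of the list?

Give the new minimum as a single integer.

Answer: -13

Derivation:
Old min = -15 (at index 1)
Change: A[1] -15 -> 42
Changed element WAS the min. Need to check: is 42 still <= all others?
  Min of remaining elements: -13
  New min = min(42, -13) = -13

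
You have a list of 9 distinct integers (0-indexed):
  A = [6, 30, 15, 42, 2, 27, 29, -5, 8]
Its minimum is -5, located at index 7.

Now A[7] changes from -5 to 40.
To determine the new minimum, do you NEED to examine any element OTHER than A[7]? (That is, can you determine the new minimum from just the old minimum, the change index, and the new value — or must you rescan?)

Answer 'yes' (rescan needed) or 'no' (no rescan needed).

Answer: yes

Derivation:
Old min = -5 at index 7
Change at index 7: -5 -> 40
Index 7 WAS the min and new value 40 > old min -5. Must rescan other elements to find the new min.
Needs rescan: yes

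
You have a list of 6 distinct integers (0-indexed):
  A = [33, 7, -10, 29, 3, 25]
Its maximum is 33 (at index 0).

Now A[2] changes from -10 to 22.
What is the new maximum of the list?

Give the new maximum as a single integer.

Answer: 33

Derivation:
Old max = 33 (at index 0)
Change: A[2] -10 -> 22
Changed element was NOT the old max.
  New max = max(old_max, new_val) = max(33, 22) = 33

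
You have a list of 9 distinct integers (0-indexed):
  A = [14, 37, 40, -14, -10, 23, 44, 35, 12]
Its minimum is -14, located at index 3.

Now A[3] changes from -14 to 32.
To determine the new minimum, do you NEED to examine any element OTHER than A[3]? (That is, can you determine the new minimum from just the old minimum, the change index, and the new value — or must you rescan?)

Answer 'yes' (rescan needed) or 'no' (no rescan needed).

Answer: yes

Derivation:
Old min = -14 at index 3
Change at index 3: -14 -> 32
Index 3 WAS the min and new value 32 > old min -14. Must rescan other elements to find the new min.
Needs rescan: yes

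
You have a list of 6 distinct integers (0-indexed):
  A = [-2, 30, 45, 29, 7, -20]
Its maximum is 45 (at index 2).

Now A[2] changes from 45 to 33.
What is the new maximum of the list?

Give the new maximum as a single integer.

Old max = 45 (at index 2)
Change: A[2] 45 -> 33
Changed element WAS the max -> may need rescan.
  Max of remaining elements: 30
  New max = max(33, 30) = 33

Answer: 33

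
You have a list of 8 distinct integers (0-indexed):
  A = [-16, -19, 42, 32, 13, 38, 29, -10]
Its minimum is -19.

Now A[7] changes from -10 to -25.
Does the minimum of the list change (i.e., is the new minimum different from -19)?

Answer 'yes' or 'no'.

Answer: yes

Derivation:
Old min = -19
Change: A[7] -10 -> -25
Changed element was NOT the min; min changes only if -25 < -19.
New min = -25; changed? yes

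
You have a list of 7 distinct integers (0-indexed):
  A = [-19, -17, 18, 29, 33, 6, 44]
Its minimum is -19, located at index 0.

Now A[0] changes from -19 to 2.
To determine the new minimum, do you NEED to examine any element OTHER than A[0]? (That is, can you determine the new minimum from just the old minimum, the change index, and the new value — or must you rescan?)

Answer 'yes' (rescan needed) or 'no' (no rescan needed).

Answer: yes

Derivation:
Old min = -19 at index 0
Change at index 0: -19 -> 2
Index 0 WAS the min and new value 2 > old min -19. Must rescan other elements to find the new min.
Needs rescan: yes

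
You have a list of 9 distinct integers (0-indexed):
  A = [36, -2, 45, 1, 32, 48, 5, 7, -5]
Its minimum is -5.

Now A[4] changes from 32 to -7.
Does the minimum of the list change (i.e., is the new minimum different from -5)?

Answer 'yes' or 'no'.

Old min = -5
Change: A[4] 32 -> -7
Changed element was NOT the min; min changes only if -7 < -5.
New min = -7; changed? yes

Answer: yes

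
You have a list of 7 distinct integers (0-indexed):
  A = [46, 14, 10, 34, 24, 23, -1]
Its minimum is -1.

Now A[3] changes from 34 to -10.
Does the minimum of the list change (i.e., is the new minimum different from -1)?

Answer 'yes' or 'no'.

Answer: yes

Derivation:
Old min = -1
Change: A[3] 34 -> -10
Changed element was NOT the min; min changes only if -10 < -1.
New min = -10; changed? yes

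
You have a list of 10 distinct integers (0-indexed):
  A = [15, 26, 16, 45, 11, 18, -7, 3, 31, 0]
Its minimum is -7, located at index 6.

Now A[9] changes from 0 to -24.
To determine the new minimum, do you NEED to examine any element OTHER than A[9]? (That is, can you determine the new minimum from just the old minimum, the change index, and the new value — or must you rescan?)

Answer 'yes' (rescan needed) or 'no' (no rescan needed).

Answer: no

Derivation:
Old min = -7 at index 6
Change at index 9: 0 -> -24
Index 9 was NOT the min. New min = min(-7, -24). No rescan of other elements needed.
Needs rescan: no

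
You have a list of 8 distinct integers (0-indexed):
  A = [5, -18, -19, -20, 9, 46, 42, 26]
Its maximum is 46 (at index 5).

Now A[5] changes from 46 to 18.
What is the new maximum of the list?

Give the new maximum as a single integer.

Old max = 46 (at index 5)
Change: A[5] 46 -> 18
Changed element WAS the max -> may need rescan.
  Max of remaining elements: 42
  New max = max(18, 42) = 42

Answer: 42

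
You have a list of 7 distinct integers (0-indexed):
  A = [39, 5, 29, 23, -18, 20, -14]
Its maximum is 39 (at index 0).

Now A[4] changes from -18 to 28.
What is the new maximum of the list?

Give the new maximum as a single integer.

Answer: 39

Derivation:
Old max = 39 (at index 0)
Change: A[4] -18 -> 28
Changed element was NOT the old max.
  New max = max(old_max, new_val) = max(39, 28) = 39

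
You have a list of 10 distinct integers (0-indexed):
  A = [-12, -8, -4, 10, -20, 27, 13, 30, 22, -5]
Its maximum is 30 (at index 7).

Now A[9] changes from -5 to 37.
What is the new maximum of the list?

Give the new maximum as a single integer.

Answer: 37

Derivation:
Old max = 30 (at index 7)
Change: A[9] -5 -> 37
Changed element was NOT the old max.
  New max = max(old_max, new_val) = max(30, 37) = 37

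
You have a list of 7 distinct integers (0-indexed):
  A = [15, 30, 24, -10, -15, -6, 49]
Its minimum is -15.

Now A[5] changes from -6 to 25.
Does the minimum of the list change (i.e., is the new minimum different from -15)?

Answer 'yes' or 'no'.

Answer: no

Derivation:
Old min = -15
Change: A[5] -6 -> 25
Changed element was NOT the min; min changes only if 25 < -15.
New min = -15; changed? no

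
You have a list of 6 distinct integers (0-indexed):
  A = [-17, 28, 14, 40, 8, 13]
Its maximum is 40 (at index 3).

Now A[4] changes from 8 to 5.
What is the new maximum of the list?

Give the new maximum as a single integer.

Old max = 40 (at index 3)
Change: A[4] 8 -> 5
Changed element was NOT the old max.
  New max = max(old_max, new_val) = max(40, 5) = 40

Answer: 40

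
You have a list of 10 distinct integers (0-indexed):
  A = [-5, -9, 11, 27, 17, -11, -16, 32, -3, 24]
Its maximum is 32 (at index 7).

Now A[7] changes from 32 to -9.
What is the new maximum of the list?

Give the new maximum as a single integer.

Old max = 32 (at index 7)
Change: A[7] 32 -> -9
Changed element WAS the max -> may need rescan.
  Max of remaining elements: 27
  New max = max(-9, 27) = 27

Answer: 27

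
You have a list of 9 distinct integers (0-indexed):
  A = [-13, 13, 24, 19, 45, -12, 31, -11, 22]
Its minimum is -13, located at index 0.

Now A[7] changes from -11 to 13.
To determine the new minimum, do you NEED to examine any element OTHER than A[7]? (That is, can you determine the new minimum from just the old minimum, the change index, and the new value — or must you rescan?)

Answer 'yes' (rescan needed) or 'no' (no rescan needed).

Answer: no

Derivation:
Old min = -13 at index 0
Change at index 7: -11 -> 13
Index 7 was NOT the min. New min = min(-13, 13). No rescan of other elements needed.
Needs rescan: no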